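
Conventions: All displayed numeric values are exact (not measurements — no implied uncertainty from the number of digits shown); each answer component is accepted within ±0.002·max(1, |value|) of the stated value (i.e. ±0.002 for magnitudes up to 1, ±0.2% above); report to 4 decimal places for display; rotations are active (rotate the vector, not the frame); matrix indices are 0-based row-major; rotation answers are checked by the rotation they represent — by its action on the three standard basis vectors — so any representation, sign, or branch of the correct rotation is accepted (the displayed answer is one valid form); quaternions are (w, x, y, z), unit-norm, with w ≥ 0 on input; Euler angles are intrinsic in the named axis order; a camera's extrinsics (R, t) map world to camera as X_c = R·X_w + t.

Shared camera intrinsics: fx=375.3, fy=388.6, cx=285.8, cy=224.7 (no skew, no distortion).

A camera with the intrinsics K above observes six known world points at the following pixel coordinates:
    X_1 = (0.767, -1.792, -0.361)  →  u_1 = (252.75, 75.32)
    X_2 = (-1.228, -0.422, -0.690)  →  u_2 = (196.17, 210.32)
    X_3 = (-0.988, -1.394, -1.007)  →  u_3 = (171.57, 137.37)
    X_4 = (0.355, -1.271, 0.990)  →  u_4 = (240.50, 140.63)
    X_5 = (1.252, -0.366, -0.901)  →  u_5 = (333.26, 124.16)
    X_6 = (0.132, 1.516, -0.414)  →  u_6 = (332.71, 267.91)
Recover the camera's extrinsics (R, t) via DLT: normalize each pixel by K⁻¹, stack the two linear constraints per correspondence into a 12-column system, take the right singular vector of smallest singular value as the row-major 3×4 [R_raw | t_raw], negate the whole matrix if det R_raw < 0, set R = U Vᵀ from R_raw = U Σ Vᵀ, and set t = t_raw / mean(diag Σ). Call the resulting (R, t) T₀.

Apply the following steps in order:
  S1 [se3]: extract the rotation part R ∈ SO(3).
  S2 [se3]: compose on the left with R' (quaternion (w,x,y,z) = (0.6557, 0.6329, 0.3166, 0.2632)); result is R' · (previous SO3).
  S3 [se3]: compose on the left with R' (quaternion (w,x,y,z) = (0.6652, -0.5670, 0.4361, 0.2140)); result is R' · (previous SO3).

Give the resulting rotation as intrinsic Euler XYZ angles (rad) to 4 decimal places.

rotation (euler_xyz) = (1.6545, 1.3350, -2.3351)

source (pnp_recover): camera pose = R=[0.8018 0.5517 -0.2297; -0.5463 0.8325 0.0925; 0.2423 0.0513 0.9688], t=(-0.2600, -0.4601, 6.5100)
after S1 (rot_of_se3): [0.8018 0.5517 -0.2297; -0.5463 0.8325 0.0925; 0.2423 0.0513 0.9688]
after S2 (compose_so3): [0.6809 0.4493 0.5783; 0.4044 0.4277 -0.8084; -0.6106 0.7843 0.1095]
after S3 (compose_so3): [-0.1617 0.1687 0.9723; -0.6102 0.7573 -0.2328; -0.7756 -0.6309 -0.0195]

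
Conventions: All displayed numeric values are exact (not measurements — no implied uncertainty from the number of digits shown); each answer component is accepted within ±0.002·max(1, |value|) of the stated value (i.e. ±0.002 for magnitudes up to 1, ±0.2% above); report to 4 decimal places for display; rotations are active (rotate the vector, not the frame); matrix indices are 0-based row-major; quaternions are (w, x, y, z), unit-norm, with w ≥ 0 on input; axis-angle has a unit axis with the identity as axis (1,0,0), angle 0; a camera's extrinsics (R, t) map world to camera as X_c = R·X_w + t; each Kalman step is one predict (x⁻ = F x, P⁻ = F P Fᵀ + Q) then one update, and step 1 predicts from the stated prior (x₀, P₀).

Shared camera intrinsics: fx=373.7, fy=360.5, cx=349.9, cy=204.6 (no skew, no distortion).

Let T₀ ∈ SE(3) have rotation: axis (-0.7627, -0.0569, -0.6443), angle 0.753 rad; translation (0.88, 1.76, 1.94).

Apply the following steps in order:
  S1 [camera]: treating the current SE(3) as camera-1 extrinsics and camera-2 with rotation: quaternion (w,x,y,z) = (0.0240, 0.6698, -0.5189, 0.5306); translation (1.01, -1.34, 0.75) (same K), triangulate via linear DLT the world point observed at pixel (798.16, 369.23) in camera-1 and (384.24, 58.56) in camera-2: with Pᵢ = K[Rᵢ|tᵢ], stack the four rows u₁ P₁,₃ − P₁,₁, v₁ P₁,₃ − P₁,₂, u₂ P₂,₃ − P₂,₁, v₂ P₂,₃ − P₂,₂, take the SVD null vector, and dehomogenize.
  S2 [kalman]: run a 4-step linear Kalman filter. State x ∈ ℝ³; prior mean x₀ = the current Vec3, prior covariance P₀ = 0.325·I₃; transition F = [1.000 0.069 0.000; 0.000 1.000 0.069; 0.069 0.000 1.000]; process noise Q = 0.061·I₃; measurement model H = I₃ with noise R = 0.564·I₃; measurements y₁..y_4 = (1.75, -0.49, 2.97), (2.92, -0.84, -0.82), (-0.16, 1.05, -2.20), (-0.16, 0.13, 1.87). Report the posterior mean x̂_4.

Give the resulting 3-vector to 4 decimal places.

result = (0.7728, -0.0385, 0.1898)

after S1 (triangulate): (0.7037, -0.3186, -1.4277)
after S2 (kf_track): (0.7728, -0.0385, 0.1898)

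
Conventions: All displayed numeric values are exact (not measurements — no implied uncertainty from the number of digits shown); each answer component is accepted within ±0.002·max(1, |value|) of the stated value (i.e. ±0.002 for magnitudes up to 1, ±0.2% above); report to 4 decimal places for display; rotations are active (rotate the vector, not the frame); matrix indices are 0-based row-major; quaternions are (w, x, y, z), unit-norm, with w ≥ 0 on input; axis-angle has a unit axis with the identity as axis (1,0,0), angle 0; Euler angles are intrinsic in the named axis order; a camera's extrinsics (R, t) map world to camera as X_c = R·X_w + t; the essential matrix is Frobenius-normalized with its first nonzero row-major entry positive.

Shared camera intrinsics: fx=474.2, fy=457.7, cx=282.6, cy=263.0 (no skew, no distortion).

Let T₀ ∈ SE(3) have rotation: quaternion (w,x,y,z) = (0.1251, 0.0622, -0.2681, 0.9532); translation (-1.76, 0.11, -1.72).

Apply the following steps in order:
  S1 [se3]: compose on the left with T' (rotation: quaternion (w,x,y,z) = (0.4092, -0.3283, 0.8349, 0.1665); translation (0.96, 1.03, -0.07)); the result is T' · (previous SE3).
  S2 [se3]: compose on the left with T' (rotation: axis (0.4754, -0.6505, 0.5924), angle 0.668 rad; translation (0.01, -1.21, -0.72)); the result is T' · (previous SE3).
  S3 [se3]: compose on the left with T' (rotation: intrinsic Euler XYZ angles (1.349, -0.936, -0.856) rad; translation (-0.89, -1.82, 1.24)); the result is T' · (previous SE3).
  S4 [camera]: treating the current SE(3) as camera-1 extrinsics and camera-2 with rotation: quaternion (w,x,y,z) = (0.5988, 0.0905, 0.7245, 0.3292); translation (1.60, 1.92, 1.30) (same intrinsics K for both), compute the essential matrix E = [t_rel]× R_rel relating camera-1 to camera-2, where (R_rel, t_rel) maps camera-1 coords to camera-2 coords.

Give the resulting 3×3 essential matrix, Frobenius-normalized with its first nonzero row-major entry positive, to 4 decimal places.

matrix = [0.2124 0.3497 0.2800; 0.3624 -0.4166 0.4297; -0.1443 -0.4513 -0.2004]

after S1 (compose_se3): R=[0.3982 0.4024 0.8243; 0.6469 -0.7603 0.0587; 0.6504 0.5099 -0.5630], t=(0.6887, 0.8949, 2.3746)
after S2 (compose_se3): R=[-0.1712 0.4904 0.8545; 0.4409 -0.7375 0.5116; 0.8811 0.4643 -0.0900], t=(-0.6168, -1.1151, 1.8319)
after S3 (compose_se3): R=[-0.5785 -0.5135 0.6337; -0.5911 -0.2714 -0.7595; 0.5621 -0.8140 -0.1465], t=(-3.1042, -1.9590, 0.9996)
after S4 (essential): [0.2124 0.3497 0.2800; 0.3624 -0.4166 0.4297; -0.1443 -0.4513 -0.2004]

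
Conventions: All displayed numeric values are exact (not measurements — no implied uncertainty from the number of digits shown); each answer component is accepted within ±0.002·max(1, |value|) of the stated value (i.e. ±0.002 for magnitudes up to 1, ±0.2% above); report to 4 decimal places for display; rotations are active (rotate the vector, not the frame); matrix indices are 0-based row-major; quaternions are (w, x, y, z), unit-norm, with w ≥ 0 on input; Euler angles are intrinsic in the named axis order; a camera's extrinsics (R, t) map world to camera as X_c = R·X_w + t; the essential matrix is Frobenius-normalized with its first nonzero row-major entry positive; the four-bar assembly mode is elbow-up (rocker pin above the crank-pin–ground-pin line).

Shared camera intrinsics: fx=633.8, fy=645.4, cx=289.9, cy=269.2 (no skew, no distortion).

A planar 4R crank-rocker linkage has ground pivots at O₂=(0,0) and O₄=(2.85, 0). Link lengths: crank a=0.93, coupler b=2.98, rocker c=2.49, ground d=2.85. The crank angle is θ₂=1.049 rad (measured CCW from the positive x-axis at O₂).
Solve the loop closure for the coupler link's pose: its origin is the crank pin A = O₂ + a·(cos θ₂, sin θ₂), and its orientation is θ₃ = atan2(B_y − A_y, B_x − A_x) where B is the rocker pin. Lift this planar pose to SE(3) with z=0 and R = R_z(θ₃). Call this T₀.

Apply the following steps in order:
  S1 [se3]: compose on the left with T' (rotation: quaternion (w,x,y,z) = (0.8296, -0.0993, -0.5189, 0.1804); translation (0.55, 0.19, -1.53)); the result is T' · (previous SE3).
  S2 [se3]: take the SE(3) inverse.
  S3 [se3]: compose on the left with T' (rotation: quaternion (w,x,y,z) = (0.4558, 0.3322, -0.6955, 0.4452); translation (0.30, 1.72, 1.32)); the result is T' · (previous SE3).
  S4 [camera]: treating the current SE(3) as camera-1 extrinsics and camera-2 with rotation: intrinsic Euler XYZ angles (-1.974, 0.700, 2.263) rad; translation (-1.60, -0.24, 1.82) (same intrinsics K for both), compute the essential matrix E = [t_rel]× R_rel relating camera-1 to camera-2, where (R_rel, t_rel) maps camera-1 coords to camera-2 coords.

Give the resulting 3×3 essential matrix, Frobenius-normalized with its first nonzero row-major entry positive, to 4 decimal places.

source (fourbar_fk): coupler pose = R=[0.8253 -0.5647 0.0000; 0.5647 0.8253 0.0000; 0.0000 0.0000 1.0000], t=(0.4635, 0.8062, 0.0000)
after S1 (compose_se3): R=[0.2163 -0.3858 -0.8969; 0.8489 0.5281 -0.0225; 0.4823 -0.7565 0.4417], t=(0.5755, 1.1144, -1.4313)
after S2 (invert_se3): R=[0.2163 0.8489 0.4823; -0.3858 0.5281 -0.7565; -0.8969 -0.0225 0.4417], t=(-0.3801, -1.4492, 1.1734)
after S3 (compose_se3): R=[0.5595 -0.7596 0.3317; 0.6671 0.1752 -0.7241; 0.4919 0.6264 0.6047], t=(1.2993, 0.1045, 1.2044)
after S4 (essential): [0.3101 0.2549 -0.4921; -0.0375 -0.6391 -0.2471; 0.1471 -0.0484 -0.3188]

matrix = [0.3101 0.2549 -0.4921; -0.0375 -0.6391 -0.2471; 0.1471 -0.0484 -0.3188]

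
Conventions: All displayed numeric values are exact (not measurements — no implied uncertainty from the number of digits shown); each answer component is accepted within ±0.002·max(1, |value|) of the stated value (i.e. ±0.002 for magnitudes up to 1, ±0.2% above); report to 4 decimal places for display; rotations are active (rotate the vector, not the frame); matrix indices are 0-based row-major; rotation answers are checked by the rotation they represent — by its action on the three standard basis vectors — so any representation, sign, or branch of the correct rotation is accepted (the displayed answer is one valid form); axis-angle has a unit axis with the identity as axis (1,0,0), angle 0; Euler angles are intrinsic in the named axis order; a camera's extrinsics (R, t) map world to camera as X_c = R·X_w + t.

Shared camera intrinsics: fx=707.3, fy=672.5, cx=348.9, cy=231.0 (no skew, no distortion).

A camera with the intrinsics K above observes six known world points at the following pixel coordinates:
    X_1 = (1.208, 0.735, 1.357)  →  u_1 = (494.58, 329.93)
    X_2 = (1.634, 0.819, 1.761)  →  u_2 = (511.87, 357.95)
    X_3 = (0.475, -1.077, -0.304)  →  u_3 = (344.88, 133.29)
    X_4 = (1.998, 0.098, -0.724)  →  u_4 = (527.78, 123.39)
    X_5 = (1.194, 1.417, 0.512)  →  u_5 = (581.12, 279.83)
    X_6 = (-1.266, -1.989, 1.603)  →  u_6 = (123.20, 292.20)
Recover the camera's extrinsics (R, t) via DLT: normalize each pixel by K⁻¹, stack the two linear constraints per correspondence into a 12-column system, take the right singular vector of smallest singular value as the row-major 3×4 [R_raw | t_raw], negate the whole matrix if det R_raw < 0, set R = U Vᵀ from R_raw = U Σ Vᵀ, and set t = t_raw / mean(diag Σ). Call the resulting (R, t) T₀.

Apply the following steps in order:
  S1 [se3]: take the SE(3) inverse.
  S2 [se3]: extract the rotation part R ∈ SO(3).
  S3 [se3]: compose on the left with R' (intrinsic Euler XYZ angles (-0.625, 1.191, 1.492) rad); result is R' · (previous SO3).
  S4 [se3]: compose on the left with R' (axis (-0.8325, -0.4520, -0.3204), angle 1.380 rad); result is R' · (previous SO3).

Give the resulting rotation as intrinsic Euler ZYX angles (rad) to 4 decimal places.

source (pnp_recover): camera pose = R=[0.6476 0.7383 -0.1883; -0.0934 0.3222 0.9421; 0.7562 -0.5925 0.2776], t=(0.3896, -0.3599, 6.2280)
after S1 (invert_se3): R=[0.6476 -0.0934 0.7562; 0.7383 0.3222 -0.5925; -0.1883 0.9421 0.2776], t=(-4.9957, 3.5184, -1.3166)
after S2 (rot_of_se3): [0.6476 -0.0934 0.7562; 0.7383 0.3222 -0.5925; -0.1883 0.9421 0.2776]
after S3 (compose_so3): [-0.4288 0.7531 0.4989; 0.9021 0.3279 0.2805; 0.0476 0.5703 -0.8200]
after S4 (compose_so3): [0.2259 0.6391 0.7352; 0.3691 0.6423 -0.6717; -0.9015 0.4231 -0.0908]

rotation (euler_zyx) = (1.0216, 1.1233, 1.7822)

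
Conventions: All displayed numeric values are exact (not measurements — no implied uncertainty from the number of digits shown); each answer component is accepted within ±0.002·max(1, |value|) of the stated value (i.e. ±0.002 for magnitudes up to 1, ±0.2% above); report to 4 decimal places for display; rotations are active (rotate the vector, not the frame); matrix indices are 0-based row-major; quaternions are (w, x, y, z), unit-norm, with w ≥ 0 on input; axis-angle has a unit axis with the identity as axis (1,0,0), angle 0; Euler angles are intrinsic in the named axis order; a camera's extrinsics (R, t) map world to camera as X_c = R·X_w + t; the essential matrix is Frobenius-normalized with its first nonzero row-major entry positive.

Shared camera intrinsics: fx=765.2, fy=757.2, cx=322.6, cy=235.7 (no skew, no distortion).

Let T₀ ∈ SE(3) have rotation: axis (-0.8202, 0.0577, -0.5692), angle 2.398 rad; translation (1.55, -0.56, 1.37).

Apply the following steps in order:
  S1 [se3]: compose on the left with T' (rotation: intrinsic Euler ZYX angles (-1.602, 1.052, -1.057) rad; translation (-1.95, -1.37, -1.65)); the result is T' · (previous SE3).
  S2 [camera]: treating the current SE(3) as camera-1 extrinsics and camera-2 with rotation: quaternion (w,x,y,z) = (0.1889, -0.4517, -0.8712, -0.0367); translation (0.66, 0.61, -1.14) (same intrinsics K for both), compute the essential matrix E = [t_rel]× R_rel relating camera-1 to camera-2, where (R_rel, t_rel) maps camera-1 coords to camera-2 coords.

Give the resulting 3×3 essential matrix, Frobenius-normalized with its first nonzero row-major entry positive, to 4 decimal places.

after S1 (compose_se3): R=[0.4139 -0.9054 0.0945; -0.9102 -0.4133 0.0267; 0.0149 -0.0971 -0.9952], t=(-1.0880, -3.1746, -2.4204)
after S2 (essential): [0.0976 -0.2789 0.6320; 0.0835 -0.0448 0.0938; 0.6946 0.0146 -0.1130]

matrix = [0.0976 -0.2789 0.6320; 0.0835 -0.0448 0.0938; 0.6946 0.0146 -0.1130]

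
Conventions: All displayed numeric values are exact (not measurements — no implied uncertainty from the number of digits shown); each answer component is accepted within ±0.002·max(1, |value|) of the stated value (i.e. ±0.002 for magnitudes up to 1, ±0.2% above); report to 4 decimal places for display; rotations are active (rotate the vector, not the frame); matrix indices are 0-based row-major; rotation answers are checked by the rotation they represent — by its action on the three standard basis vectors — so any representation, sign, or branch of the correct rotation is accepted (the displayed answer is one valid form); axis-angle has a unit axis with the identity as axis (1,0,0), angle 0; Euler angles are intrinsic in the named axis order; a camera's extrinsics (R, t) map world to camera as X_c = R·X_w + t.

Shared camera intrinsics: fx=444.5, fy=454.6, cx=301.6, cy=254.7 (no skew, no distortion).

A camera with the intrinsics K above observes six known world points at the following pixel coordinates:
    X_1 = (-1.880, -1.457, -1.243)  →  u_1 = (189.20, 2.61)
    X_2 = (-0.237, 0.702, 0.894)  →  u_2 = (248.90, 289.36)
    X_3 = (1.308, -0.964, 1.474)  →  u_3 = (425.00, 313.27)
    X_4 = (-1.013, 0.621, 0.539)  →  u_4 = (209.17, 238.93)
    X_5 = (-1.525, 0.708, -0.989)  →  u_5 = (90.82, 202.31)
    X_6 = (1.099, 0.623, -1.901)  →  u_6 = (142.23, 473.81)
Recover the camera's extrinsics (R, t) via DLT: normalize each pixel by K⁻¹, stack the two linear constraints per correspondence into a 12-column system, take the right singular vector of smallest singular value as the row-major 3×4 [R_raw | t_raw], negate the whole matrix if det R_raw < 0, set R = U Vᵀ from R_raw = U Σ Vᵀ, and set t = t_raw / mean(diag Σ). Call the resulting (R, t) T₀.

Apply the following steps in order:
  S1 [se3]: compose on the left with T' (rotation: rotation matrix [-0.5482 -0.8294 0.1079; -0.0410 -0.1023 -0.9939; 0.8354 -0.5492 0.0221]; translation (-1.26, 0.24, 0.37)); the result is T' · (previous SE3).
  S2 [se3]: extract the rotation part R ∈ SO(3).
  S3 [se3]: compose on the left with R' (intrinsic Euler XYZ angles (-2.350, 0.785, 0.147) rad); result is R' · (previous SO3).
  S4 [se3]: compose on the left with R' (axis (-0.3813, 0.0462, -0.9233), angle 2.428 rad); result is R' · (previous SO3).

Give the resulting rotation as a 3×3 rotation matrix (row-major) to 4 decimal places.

source (pnp_recover): camera pose = R=[0.5358 -0.7261 0.4309; 0.8096 0.5867 -0.0181; -0.2397 0.3585 0.9022], t=(-0.4700, 0.2600, 4.9702)
after S1 (compose_se3): R=[-0.9910 -0.0499 -0.1238; 0.1335 -0.3866 -0.9125; -0.0023 -0.9209 0.3898], t=(-0.6816, -4.7073, -0.0557)
after S2 (rot_of_se3): [-0.9910 -0.0499 -0.1238; 0.1335 -0.3866 -0.9125; -0.0023 -0.9209 0.3898]
after S3 (compose_so3): [-0.7090 -0.6458 0.2834; 0.5109 -0.1932 0.8377; -0.4862 0.7387 0.4669]
after S4 (compose_so3): [0.3327 0.6915 0.6412; -0.0188 0.6846 -0.7286; -0.9429 0.2303 0.2408]

rotation (matrix) = ((0.3327, 0.6915, 0.6412), (-0.0188, 0.6846, -0.7286), (-0.9429, 0.2303, 0.2408))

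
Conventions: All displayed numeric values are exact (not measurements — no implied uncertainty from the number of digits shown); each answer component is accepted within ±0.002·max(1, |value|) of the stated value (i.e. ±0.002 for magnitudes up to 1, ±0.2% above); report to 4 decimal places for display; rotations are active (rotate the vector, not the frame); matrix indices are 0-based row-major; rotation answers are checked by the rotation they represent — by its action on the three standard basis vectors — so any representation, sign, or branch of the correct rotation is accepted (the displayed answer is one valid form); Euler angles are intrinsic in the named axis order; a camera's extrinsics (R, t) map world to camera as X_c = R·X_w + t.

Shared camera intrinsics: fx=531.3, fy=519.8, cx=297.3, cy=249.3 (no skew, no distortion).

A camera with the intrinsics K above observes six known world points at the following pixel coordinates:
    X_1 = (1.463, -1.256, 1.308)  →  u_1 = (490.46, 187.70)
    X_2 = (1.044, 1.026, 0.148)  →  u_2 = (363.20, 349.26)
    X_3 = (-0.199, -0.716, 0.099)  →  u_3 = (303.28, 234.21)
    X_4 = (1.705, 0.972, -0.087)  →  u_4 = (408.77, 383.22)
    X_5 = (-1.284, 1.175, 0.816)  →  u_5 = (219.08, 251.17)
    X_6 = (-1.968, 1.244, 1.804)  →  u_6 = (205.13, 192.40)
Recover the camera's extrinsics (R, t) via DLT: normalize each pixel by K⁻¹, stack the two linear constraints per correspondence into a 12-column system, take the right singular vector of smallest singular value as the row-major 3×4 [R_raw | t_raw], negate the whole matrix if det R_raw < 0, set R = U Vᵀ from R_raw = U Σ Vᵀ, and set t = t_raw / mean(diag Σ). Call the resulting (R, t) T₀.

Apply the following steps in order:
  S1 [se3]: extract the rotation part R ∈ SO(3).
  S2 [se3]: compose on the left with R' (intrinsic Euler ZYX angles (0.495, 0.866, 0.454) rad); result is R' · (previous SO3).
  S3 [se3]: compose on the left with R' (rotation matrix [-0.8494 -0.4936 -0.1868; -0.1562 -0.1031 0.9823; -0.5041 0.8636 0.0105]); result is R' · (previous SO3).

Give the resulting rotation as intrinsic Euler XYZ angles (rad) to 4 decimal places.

source (pnp_recover): camera pose = R=[0.9199 -0.2134 0.3290; 0.3897 0.5906 -0.7066; -0.0435 0.7783 0.6264], t=(0.0600, 0.4099, 6.0063)
after S1 (rot_of_se3): [0.9199 -0.2134 0.3290; 0.3897 0.5906 -0.7066; -0.0435 0.7783 0.6264]
after S2 (compose_so3): [0.4374 0.4308 0.7894; 0.6558 0.4479 -0.6077; -0.6153 0.7835 -0.0866]
after S3 (compose_so3): [-0.5802 -0.7333 -0.3544; -0.7404 0.6562 -0.1457; 0.3394 0.1778 -0.9237]

rotation (euler_xyz) = (2.9851, -0.3622, 2.2401)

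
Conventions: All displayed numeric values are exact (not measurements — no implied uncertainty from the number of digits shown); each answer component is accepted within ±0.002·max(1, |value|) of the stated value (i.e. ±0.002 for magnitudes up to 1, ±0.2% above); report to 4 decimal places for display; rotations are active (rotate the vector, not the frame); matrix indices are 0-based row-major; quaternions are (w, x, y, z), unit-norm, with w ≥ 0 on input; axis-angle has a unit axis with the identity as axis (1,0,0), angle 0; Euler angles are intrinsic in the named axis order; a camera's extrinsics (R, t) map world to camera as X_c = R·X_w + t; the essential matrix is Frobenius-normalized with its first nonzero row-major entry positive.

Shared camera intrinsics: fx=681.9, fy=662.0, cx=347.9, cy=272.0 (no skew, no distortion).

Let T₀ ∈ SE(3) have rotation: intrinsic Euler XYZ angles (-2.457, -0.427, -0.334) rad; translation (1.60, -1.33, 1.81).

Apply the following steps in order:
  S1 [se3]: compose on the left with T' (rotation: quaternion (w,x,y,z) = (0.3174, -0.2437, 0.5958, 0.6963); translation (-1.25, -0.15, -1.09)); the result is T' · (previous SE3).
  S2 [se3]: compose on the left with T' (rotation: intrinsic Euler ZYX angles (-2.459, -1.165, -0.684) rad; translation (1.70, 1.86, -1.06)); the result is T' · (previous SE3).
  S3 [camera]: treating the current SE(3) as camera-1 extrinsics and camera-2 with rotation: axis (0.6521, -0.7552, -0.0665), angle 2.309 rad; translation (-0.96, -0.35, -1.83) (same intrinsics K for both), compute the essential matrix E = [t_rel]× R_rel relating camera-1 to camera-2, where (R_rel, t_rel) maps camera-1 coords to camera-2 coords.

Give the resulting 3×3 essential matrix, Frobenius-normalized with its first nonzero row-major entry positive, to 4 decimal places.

after S1 (compose_se3): R=[-0.9554 0.2431 -0.1675; -0.0083 -0.5893 -0.8079; -0.2951 -0.7705 0.5650], t=(-1.2931, 1.9922, -2.8261)
after S2 (compose_se3): R=[0.0117 -0.8300 0.5577; 0.2581 0.5413 0.8002; -0.9661 0.1346 0.2205], t=(-0.5155, 0.3705, -3.6097)
after S3 (essential): [0.5555 0.2632 -0.2809; 0.3441 -0.5138 -0.0518; 0.0020 -0.3914 0.0698]

matrix = [0.5555 0.2632 -0.2809; 0.3441 -0.5138 -0.0518; 0.0020 -0.3914 0.0698]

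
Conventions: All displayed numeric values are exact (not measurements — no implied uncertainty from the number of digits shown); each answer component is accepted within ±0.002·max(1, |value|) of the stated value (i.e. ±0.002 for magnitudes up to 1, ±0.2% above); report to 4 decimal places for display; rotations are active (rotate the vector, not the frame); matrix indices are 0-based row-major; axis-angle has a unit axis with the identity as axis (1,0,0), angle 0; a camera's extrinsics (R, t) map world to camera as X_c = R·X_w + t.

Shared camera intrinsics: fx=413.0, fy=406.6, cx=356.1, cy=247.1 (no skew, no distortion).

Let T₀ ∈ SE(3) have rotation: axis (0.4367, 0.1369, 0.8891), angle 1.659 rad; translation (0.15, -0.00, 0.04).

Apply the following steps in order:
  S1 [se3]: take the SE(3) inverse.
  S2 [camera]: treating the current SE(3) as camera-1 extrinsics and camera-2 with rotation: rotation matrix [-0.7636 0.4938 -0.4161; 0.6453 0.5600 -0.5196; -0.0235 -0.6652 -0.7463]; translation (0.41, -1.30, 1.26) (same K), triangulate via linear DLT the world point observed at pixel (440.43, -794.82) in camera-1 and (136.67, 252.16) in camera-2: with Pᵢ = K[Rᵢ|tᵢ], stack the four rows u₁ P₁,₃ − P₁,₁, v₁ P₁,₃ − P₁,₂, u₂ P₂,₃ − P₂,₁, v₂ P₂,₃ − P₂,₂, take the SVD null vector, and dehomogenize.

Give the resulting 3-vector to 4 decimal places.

result = (1.7433, 0.0385, -0.3299)

after S1 (invert_se3): R=[0.1195 0.9507 0.2861; -0.8206 -0.0677 0.5675; 0.5588 -0.3026 0.7721], t=(-0.0294, 0.1004, -0.1147)
after S2 (triangulate): (1.7433, 0.0385, -0.3299)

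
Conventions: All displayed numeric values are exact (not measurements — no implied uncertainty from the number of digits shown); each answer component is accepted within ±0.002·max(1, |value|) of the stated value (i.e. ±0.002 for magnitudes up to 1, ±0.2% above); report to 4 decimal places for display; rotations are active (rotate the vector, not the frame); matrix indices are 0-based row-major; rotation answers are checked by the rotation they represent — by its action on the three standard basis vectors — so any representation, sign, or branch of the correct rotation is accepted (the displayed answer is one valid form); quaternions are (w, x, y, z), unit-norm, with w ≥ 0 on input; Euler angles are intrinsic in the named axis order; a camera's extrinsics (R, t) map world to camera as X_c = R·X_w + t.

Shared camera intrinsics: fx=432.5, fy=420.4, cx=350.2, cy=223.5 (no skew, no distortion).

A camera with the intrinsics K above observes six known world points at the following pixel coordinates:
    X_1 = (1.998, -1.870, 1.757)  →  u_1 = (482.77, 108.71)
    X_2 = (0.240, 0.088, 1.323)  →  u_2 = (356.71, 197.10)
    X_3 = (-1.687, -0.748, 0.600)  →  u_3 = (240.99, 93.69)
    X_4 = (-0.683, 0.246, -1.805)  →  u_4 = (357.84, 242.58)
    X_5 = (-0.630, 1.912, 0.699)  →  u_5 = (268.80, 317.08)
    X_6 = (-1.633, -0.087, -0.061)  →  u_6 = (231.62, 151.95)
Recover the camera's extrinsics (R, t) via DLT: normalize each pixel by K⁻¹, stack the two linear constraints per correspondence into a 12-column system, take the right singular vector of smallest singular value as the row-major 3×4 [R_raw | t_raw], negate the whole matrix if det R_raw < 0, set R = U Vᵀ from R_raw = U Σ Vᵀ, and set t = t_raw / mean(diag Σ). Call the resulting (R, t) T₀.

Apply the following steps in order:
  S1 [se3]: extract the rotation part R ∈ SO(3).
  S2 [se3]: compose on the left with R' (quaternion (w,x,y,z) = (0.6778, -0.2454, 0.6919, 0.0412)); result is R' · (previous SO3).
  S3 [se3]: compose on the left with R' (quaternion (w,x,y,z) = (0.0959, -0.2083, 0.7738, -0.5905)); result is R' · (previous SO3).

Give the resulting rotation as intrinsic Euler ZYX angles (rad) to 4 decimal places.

rotation (euler_zyx) = (2.2398, -0.2309, -1.8200)

source (pnp_recover): camera pose = R=[0.9182 -0.2875 -0.2726; 0.2404 0.9512 -0.1935; 0.3149 0.1121 0.9425], t=(0.2601, -0.2800, 4.9502)
after S1 (rot_of_se3): [0.9182 -0.2875 -0.2726; 0.2404 0.9512 -0.1935; 0.3149 0.1121 0.9425]
after S2 (compose_so3): [0.2299 -0.2845 0.9307; 0.0728 0.9587 0.2751; -0.9705 0.0045 0.2411]
after S3 (compose_so3): [-0.6037 0.0559 -0.7952; 0.7636 0.3269 -0.5568; 0.2288 -0.9434 -0.2401]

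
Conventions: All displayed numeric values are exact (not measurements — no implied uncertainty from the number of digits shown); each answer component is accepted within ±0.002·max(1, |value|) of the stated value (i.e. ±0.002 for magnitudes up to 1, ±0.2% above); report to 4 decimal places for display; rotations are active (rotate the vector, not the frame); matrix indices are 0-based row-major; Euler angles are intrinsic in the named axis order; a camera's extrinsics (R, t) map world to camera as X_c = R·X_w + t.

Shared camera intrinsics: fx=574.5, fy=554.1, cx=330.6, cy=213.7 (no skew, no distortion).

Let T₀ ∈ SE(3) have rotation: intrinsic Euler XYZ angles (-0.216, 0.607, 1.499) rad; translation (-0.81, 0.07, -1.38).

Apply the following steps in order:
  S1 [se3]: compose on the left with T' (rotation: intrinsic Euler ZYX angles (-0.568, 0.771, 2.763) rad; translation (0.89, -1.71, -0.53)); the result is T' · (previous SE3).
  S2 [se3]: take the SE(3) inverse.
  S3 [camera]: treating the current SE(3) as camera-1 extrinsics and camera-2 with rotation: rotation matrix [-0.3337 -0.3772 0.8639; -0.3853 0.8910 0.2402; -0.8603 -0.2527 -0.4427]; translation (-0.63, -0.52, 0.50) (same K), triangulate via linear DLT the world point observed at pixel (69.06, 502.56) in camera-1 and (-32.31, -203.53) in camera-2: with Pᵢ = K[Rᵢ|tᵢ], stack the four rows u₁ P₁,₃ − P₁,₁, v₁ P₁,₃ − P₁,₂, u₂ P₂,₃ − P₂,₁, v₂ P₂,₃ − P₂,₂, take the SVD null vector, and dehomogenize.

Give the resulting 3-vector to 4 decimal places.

result = (-0.7410, -1.0983, -1.5840)

after S1 (compose_se3): R=[-0.0484 -0.9520 -0.3023; -0.9221 0.1589 -0.3529; 0.3840 0.2617 -0.8855], t=(1.4081, -1.5127, 0.9727)
after S2 (invert_se3): R=[-0.0484 -0.9221 0.3840; -0.9520 0.1589 0.2617; -0.3023 -0.3529 -0.8855], t=(-1.7002, 1.3264, 0.7532)
after S3 (triangulate): (-0.7410, -1.0983, -1.5840)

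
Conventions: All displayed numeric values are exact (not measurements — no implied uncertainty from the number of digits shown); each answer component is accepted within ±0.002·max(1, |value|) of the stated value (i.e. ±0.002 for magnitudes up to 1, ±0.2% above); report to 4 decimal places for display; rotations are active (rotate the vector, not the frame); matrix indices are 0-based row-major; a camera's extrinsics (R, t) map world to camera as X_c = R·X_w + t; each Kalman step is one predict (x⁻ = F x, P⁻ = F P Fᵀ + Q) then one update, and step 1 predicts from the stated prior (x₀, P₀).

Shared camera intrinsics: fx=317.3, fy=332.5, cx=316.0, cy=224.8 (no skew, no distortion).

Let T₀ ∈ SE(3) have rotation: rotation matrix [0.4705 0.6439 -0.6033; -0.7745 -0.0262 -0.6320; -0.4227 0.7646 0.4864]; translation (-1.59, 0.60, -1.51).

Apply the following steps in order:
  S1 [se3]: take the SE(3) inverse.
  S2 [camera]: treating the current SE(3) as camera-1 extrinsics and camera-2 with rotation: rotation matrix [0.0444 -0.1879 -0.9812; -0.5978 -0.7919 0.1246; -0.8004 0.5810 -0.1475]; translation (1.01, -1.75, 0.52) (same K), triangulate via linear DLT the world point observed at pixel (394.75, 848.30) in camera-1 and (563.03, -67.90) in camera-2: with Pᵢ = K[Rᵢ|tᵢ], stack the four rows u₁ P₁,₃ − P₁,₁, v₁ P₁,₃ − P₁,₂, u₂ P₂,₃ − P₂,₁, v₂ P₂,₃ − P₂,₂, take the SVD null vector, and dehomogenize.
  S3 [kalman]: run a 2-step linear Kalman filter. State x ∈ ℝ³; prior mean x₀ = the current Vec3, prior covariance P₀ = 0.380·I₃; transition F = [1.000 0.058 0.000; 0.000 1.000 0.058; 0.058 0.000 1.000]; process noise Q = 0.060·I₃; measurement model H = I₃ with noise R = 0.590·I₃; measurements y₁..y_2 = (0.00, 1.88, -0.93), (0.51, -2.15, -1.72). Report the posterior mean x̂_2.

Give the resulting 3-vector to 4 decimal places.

result = (-0.2148, -0.2988, -0.8701)

after S1 (invert_se3): R=[0.4705 -0.7745 -0.4227; 0.6439 -0.0262 0.7646; -0.6033 -0.6320 0.4864], t=(0.5745, 2.1942, 0.1544)
after S2 (triangulate): (-0.9565, -0.1674, 0.0852)
after S3 (kf_track): (-0.2148, -0.2988, -0.8701)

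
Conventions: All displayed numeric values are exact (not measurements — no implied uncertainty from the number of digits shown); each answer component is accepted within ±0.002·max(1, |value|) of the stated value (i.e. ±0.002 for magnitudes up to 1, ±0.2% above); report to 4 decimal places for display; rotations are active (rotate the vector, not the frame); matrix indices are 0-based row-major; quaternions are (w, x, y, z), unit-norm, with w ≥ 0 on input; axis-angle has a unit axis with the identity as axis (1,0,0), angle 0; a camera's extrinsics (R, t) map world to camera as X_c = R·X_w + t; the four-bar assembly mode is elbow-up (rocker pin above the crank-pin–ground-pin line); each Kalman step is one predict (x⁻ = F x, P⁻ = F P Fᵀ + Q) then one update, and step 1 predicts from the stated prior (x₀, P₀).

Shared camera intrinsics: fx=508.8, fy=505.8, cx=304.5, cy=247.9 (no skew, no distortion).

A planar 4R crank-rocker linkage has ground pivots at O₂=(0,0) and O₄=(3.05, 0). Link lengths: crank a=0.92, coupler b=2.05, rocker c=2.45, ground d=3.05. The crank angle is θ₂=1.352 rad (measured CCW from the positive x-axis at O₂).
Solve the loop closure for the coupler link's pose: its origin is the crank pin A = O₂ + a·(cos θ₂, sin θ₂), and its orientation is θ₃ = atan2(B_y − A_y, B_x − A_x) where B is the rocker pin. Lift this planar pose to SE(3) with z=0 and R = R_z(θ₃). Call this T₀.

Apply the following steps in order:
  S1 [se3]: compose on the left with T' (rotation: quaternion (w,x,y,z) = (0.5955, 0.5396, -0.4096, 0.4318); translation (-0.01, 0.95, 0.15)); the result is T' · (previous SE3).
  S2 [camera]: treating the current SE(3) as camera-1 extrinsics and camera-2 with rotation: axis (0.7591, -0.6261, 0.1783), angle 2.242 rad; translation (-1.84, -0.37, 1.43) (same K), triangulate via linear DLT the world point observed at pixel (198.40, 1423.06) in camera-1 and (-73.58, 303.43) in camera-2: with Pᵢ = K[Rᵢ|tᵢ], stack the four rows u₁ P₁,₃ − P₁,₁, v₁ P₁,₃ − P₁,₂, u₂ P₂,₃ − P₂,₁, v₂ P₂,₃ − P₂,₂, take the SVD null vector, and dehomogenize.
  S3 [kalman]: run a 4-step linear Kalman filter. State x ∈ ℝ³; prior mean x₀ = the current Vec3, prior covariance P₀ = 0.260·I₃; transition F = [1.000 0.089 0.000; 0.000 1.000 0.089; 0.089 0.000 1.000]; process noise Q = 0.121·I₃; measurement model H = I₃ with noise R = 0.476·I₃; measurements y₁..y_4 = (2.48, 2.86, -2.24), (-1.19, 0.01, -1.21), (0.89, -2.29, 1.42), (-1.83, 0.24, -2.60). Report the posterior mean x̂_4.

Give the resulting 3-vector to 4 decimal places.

source (fourbar_fk): coupler pose = R=[0.7995 -0.6007 0.0000; 0.6007 0.7995 0.0000; 0.0000 0.0000 1.0000], t=(0.1997, 0.8981, 0.0000)
after S1 (compose_se3): R=[-0.3414 -0.9397 -0.0218; 0.0846 -0.0076 -0.9964; 0.9361 -0.3420 0.0821], t=(-0.8106, 1.0046, 0.5999)
after S2 (triangulate): (-0.0760, -0.6641, -0.6343)
after S3 (kf_track): (-0.5048, -0.4137, -1.1559)

result = (-0.5048, -0.4137, -1.1559)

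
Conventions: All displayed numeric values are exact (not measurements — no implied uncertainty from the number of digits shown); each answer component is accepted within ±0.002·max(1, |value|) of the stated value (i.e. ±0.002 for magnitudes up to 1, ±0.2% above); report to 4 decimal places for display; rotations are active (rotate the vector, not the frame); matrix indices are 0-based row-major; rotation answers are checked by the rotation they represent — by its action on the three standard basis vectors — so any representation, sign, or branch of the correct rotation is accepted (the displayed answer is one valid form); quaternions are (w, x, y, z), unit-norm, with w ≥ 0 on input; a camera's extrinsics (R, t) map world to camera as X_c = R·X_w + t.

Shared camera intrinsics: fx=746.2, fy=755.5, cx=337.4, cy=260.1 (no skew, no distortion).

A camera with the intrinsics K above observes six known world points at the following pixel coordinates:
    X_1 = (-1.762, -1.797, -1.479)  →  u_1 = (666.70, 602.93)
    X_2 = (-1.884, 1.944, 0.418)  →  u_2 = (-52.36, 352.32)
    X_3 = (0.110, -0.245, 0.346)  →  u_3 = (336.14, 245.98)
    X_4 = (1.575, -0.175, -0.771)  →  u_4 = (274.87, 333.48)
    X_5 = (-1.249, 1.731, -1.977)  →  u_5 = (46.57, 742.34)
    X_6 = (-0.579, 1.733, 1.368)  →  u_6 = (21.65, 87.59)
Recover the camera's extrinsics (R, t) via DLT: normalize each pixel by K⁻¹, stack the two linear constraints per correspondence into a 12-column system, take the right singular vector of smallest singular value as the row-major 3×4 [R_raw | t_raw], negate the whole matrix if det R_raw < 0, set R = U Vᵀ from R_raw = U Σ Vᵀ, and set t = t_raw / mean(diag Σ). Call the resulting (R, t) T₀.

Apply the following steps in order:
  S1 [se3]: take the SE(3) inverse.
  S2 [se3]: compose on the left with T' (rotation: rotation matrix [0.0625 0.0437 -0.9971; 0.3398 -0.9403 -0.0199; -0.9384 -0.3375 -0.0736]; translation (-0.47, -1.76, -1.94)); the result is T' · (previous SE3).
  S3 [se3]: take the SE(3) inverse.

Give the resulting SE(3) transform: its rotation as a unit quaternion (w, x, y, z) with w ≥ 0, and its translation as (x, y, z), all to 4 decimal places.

source (pnp_recover): camera pose = R=[-0.3145 -0.9485 0.0382; -0.2191 0.0334 -0.9751; 0.9236 -0.3151 -0.2183], t=(-0.2200, 0.2700, 5.2299)
after S1 (invert_se3): R=[-0.3145 -0.2191 0.9236; -0.9485 0.0334 -0.3151; 0.0382 -0.9751 -0.2183], t=(-4.8405, 1.4301, 1.4134)
after S2 (compose_se3): R=[-0.0992 0.9601 0.2616; 0.7842 -0.0864 0.6144; 0.6125 0.2661 -0.7443], t=(-2.1193, -4.7776, 2.0157)
after S3 (invert_se3): R=[-0.0992 0.7842 0.6125; 0.9601 -0.0864 0.2661; 0.2616 0.6144 -0.7443], t=(2.3019, 1.0853, 4.9903)

rotation (quat) = (0.1324, 0.6580, 0.6628, 0.3321), translation = (2.3019, 1.0853, 4.9903)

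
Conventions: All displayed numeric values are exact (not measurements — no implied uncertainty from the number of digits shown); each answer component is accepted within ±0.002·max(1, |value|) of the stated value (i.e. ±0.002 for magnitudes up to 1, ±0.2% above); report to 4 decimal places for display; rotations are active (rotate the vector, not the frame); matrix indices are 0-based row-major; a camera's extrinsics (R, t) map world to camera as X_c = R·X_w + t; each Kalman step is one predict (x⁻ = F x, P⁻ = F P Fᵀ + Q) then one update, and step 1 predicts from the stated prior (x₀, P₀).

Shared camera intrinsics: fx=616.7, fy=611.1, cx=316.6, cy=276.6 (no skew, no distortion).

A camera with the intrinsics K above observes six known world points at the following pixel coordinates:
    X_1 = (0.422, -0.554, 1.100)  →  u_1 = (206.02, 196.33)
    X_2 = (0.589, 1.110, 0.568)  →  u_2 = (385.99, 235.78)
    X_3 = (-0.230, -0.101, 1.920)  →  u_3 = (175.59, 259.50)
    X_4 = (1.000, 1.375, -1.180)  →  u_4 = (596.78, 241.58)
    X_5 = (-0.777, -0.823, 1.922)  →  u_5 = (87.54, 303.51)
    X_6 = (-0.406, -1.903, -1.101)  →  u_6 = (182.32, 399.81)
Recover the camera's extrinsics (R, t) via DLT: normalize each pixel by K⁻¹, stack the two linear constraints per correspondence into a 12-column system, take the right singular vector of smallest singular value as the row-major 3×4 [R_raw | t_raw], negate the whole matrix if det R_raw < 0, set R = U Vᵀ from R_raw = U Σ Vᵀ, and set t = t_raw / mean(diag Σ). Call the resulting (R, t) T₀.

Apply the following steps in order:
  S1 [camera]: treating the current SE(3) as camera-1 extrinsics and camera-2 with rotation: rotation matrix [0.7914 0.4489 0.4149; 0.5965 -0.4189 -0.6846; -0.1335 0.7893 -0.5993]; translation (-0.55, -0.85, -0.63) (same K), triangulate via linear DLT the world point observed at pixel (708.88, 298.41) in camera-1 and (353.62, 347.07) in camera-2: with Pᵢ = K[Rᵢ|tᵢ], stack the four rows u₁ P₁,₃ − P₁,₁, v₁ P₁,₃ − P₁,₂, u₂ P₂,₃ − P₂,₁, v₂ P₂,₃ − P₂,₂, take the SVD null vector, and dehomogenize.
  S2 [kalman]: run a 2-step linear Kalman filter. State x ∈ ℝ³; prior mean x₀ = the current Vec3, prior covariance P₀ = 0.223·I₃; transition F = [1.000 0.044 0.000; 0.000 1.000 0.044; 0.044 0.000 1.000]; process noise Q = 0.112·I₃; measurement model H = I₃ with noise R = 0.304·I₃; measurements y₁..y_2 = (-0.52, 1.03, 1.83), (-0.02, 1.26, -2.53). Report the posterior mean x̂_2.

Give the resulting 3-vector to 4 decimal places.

source (pnp_recover): camera pose = R=[0.3059 0.6670 -0.6794; -0.9501 0.1675 -0.2633; -0.0618 0.7260 0.6849], t=(0.1099, 0.1400, 4.5702)
after S1 (triangulate): (0.8268, 1.7893, -1.9234)
after S2 (kf_track): (0.0947, 1.2939, -1.1679)

result = (0.0947, 1.2939, -1.1679)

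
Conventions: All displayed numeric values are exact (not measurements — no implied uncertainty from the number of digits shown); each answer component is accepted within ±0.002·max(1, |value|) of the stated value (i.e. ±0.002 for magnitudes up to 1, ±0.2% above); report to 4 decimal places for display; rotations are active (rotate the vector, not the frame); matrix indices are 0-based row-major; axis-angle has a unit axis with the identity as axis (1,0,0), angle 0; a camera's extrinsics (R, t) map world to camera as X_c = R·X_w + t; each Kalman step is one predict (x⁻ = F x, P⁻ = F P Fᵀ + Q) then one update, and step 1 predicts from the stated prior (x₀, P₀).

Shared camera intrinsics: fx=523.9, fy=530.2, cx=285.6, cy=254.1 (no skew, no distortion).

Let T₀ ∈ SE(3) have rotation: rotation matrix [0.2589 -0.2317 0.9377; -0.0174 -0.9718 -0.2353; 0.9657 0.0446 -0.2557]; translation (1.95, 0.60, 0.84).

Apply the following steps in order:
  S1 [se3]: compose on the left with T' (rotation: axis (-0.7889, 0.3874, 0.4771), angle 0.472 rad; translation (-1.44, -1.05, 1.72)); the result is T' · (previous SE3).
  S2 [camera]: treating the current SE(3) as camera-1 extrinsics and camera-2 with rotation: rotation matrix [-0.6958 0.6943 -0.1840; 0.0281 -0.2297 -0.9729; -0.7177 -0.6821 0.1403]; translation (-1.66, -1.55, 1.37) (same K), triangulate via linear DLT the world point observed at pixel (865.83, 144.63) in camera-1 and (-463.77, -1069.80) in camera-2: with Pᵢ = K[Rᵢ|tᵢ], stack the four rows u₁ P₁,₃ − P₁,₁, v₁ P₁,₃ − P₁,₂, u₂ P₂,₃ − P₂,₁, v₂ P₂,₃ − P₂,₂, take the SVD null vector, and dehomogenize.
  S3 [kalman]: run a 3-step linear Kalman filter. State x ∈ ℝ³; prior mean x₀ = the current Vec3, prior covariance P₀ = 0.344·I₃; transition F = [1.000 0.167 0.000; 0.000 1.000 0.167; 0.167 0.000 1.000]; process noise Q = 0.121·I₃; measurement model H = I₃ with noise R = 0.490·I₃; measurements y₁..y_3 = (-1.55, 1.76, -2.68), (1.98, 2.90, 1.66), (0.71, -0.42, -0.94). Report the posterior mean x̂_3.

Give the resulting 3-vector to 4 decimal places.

after S1 (compose_se3): R=[0.3830 0.0272 0.9234; 0.3976 -0.9071 -0.1382; 0.8338 0.4201 -0.3582], t=(0.3927, 0.1703, 1.8622)
after S2 (triangulate): (0.1244, 0.3890, 1.4450)
after S3 (kf_track): (0.7297, 0.9599, -0.1392)

result = (0.7297, 0.9599, -0.1392)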